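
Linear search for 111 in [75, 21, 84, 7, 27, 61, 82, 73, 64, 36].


i=0: 75!=111
i=1: 21!=111
i=2: 84!=111
i=3: 7!=111
i=4: 27!=111
i=5: 61!=111
i=6: 82!=111
i=7: 73!=111
i=8: 64!=111
i=9: 36!=111

Not found, 10 comps


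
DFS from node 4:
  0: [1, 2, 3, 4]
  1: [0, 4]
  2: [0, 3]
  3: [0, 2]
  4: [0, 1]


Visit 4, push [1, 0]
Visit 0, push [3, 2, 1]
Visit 1, push []
Visit 2, push [3]
Visit 3, push []

DFS order: [4, 0, 1, 2, 3]


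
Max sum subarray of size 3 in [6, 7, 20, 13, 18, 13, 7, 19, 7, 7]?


[0:3]: 33
[1:4]: 40
[2:5]: 51
[3:6]: 44
[4:7]: 38
[5:8]: 39
[6:9]: 33
[7:10]: 33

Max: 51 at [2:5]


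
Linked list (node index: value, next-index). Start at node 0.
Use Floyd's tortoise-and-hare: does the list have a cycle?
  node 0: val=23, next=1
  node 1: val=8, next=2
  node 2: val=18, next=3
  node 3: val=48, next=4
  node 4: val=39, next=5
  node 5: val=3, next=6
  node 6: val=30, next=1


Floyd's tortoise (slow, +1) and hare (fast, +2):
  init: slow=0, fast=0
  step 1: slow=1, fast=2
  step 2: slow=2, fast=4
  step 3: slow=3, fast=6
  step 4: slow=4, fast=2
  step 5: slow=5, fast=4
  step 6: slow=6, fast=6
  slow == fast at node 6: cycle detected

Cycle: yes


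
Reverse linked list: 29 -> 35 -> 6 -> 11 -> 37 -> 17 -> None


Step 1: curr=29, set curr.next=prev(None) | reversed so far: 29
Step 2: curr=35, set curr.next=prev(29) | reversed so far: 35 -> 29
Step 3: curr=6, set curr.next=prev(35) | reversed so far: 6 -> 35 -> 29
Step 4: curr=11, set curr.next=prev(6) | reversed so far: 11 -> 6 -> 35 -> 29
Step 5: curr=37, set curr.next=prev(11) | reversed so far: 37 -> 11 -> 6 -> 35 -> 29
Step 6: curr=17, set curr.next=prev(37) | reversed so far: 17 -> 37 -> 11 -> 6 -> 35 -> 29

17 -> 37 -> 11 -> 6 -> 35 -> 29 -> None


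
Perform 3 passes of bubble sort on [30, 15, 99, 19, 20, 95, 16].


Initial: [30, 15, 99, 19, 20, 95, 16]
Pass 1: [15, 30, 19, 20, 95, 16, 99] (5 swaps)
Pass 2: [15, 19, 20, 30, 16, 95, 99] (3 swaps)
Pass 3: [15, 19, 20, 16, 30, 95, 99] (1 swaps)

After 3 passes: [15, 19, 20, 16, 30, 95, 99]


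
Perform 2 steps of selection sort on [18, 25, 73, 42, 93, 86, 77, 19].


Initial: [18, 25, 73, 42, 93, 86, 77, 19]
Step 1: min=18 at 0
  Swap: [18, 25, 73, 42, 93, 86, 77, 19]
Step 2: min=19 at 7
  Swap: [18, 19, 73, 42, 93, 86, 77, 25]

After 2 steps: [18, 19, 73, 42, 93, 86, 77, 25]


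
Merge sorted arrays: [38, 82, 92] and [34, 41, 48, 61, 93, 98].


Take 34 from B
Take 38 from A
Take 41 from B
Take 48 from B
Take 61 from B
Take 82 from A
Take 92 from A

Merged: [34, 38, 41, 48, 61, 82, 92, 93, 98]


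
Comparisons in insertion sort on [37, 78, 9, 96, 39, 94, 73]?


Algorithm: insertion sort
Input: [37, 78, 9, 96, 39, 94, 73]
Sorted: [9, 37, 39, 73, 78, 94, 96]

13


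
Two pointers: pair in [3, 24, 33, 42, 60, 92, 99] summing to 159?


lo=0(3)+hi=6(99)=102
lo=1(24)+hi=6(99)=123
lo=2(33)+hi=6(99)=132
lo=3(42)+hi=6(99)=141
lo=4(60)+hi=6(99)=159

Yes: 60+99=159


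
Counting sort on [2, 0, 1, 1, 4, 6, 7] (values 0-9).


Input: [2, 0, 1, 1, 4, 6, 7]
Counts: [1, 2, 1, 0, 1, 0, 1, 1, 0, 0]

Sorted: [0, 1, 1, 2, 4, 6, 7]


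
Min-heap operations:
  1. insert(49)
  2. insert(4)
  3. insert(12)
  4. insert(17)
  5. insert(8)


insert(49) -> [49]
insert(4) -> [4, 49]
insert(12) -> [4, 49, 12]
insert(17) -> [4, 17, 12, 49]
insert(8) -> [4, 8, 12, 49, 17]

Final heap: [4, 8, 12, 49, 17]


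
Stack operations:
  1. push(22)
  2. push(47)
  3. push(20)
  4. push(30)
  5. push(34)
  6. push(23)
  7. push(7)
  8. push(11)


push(22) -> [22]
push(47) -> [22, 47]
push(20) -> [22, 47, 20]
push(30) -> [22, 47, 20, 30]
push(34) -> [22, 47, 20, 30, 34]
push(23) -> [22, 47, 20, 30, 34, 23]
push(7) -> [22, 47, 20, 30, 34, 23, 7]
push(11) -> [22, 47, 20, 30, 34, 23, 7, 11]

Final stack: [22, 47, 20, 30, 34, 23, 7, 11]


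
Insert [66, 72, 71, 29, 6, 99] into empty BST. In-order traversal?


Insert 66: root
Insert 72: R from 66
Insert 71: R from 66 -> L from 72
Insert 29: L from 66
Insert 6: L from 66 -> L from 29
Insert 99: R from 66 -> R from 72

In-order: [6, 29, 66, 71, 72, 99]


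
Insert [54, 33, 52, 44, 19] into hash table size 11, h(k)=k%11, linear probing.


Insert 54: h=10 -> slot 10
Insert 33: h=0 -> slot 0
Insert 52: h=8 -> slot 8
Insert 44: h=0, 1 probes -> slot 1
Insert 19: h=8, 1 probes -> slot 9

Table: [33, 44, None, None, None, None, None, None, 52, 19, 54]


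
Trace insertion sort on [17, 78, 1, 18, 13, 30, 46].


Initial: [17, 78, 1, 18, 13, 30, 46]
Insert 78: [17, 78, 1, 18, 13, 30, 46]
Insert 1: [1, 17, 78, 18, 13, 30, 46]
Insert 18: [1, 17, 18, 78, 13, 30, 46]
Insert 13: [1, 13, 17, 18, 78, 30, 46]
Insert 30: [1, 13, 17, 18, 30, 78, 46]
Insert 46: [1, 13, 17, 18, 30, 46, 78]

Sorted: [1, 13, 17, 18, 30, 46, 78]


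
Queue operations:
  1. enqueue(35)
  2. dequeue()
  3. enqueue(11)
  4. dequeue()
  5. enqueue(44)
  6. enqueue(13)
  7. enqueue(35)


enqueue(35) -> [35]
dequeue()->35, []
enqueue(11) -> [11]
dequeue()->11, []
enqueue(44) -> [44]
enqueue(13) -> [44, 13]
enqueue(35) -> [44, 13, 35]

Final queue: [44, 13, 35]


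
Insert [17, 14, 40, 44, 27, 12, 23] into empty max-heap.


Insert 17: [17]
Insert 14: [17, 14]
Insert 40: [40, 14, 17]
Insert 44: [44, 40, 17, 14]
Insert 27: [44, 40, 17, 14, 27]
Insert 12: [44, 40, 17, 14, 27, 12]
Insert 23: [44, 40, 23, 14, 27, 12, 17]

Final heap: [44, 40, 23, 14, 27, 12, 17]


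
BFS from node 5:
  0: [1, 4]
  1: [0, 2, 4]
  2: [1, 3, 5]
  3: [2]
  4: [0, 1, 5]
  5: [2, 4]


Visit 5, enqueue [2, 4]
Visit 2, enqueue [1, 3]
Visit 4, enqueue [0]
Visit 1, enqueue []
Visit 3, enqueue []
Visit 0, enqueue []

BFS order: [5, 2, 4, 1, 3, 0]


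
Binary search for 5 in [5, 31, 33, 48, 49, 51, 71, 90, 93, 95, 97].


Step 1: lo=0, hi=10, mid=5, val=51
Step 2: lo=0, hi=4, mid=2, val=33
Step 3: lo=0, hi=1, mid=0, val=5

Found at index 0


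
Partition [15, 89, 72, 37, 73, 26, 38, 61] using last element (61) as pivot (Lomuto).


Pivot: 61
  15 <= 61: advance i (no swap)
  37 <= 61: swap -> [15, 37, 72, 89, 73, 26, 38, 61]
  26 <= 61: swap -> [15, 37, 26, 89, 73, 72, 38, 61]
  38 <= 61: swap -> [15, 37, 26, 38, 73, 72, 89, 61]
Place pivot at 4: [15, 37, 26, 38, 61, 72, 89, 73]

Partitioned: [15, 37, 26, 38, 61, 72, 89, 73]


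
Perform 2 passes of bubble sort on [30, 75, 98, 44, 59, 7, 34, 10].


Initial: [30, 75, 98, 44, 59, 7, 34, 10]
Pass 1: [30, 75, 44, 59, 7, 34, 10, 98] (5 swaps)
Pass 2: [30, 44, 59, 7, 34, 10, 75, 98] (5 swaps)

After 2 passes: [30, 44, 59, 7, 34, 10, 75, 98]


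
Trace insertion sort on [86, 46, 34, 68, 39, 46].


Initial: [86, 46, 34, 68, 39, 46]
Insert 46: [46, 86, 34, 68, 39, 46]
Insert 34: [34, 46, 86, 68, 39, 46]
Insert 68: [34, 46, 68, 86, 39, 46]
Insert 39: [34, 39, 46, 68, 86, 46]
Insert 46: [34, 39, 46, 46, 68, 86]

Sorted: [34, 39, 46, 46, 68, 86]


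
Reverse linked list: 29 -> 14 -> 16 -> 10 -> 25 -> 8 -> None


Step 1: curr=29, set curr.next=prev(None) | reversed so far: 29
Step 2: curr=14, set curr.next=prev(29) | reversed so far: 14 -> 29
Step 3: curr=16, set curr.next=prev(14) | reversed so far: 16 -> 14 -> 29
Step 4: curr=10, set curr.next=prev(16) | reversed so far: 10 -> 16 -> 14 -> 29
Step 5: curr=25, set curr.next=prev(10) | reversed so far: 25 -> 10 -> 16 -> 14 -> 29
Step 6: curr=8, set curr.next=prev(25) | reversed so far: 8 -> 25 -> 10 -> 16 -> 14 -> 29

8 -> 25 -> 10 -> 16 -> 14 -> 29 -> None


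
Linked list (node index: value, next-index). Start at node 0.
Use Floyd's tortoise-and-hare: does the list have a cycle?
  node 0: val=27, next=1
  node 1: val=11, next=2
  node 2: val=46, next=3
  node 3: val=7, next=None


Floyd's tortoise (slow, +1) and hare (fast, +2):
  init: slow=0, fast=0
  step 1: slow=1, fast=2
  step 2: fast 2->3->None, no cycle

Cycle: no


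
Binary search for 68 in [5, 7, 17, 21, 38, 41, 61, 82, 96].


Step 1: lo=0, hi=8, mid=4, val=38
Step 2: lo=5, hi=8, mid=6, val=61
Step 3: lo=7, hi=8, mid=7, val=82

Not found


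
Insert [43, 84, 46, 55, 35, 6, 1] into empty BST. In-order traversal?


Insert 43: root
Insert 84: R from 43
Insert 46: R from 43 -> L from 84
Insert 55: R from 43 -> L from 84 -> R from 46
Insert 35: L from 43
Insert 6: L from 43 -> L from 35
Insert 1: L from 43 -> L from 35 -> L from 6

In-order: [1, 6, 35, 43, 46, 55, 84]


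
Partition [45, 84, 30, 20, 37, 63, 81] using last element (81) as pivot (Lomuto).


Pivot: 81
  45 <= 81: advance i (no swap)
  30 <= 81: swap -> [45, 30, 84, 20, 37, 63, 81]
  20 <= 81: swap -> [45, 30, 20, 84, 37, 63, 81]
  37 <= 81: swap -> [45, 30, 20, 37, 84, 63, 81]
  63 <= 81: swap -> [45, 30, 20, 37, 63, 84, 81]
Place pivot at 5: [45, 30, 20, 37, 63, 81, 84]

Partitioned: [45, 30, 20, 37, 63, 81, 84]


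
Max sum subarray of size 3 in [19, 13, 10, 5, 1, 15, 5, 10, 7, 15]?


[0:3]: 42
[1:4]: 28
[2:5]: 16
[3:6]: 21
[4:7]: 21
[5:8]: 30
[6:9]: 22
[7:10]: 32

Max: 42 at [0:3]


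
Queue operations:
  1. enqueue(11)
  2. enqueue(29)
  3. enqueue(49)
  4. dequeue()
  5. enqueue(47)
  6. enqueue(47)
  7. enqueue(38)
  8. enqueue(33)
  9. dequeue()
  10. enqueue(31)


enqueue(11) -> [11]
enqueue(29) -> [11, 29]
enqueue(49) -> [11, 29, 49]
dequeue()->11, [29, 49]
enqueue(47) -> [29, 49, 47]
enqueue(47) -> [29, 49, 47, 47]
enqueue(38) -> [29, 49, 47, 47, 38]
enqueue(33) -> [29, 49, 47, 47, 38, 33]
dequeue()->29, [49, 47, 47, 38, 33]
enqueue(31) -> [49, 47, 47, 38, 33, 31]

Final queue: [49, 47, 47, 38, 33, 31]


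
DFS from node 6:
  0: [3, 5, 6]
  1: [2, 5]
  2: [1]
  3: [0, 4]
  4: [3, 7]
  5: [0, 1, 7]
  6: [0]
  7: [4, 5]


Visit 6, push [0]
Visit 0, push [5, 3]
Visit 3, push [4]
Visit 4, push [7]
Visit 7, push [5]
Visit 5, push [1]
Visit 1, push [2]
Visit 2, push []

DFS order: [6, 0, 3, 4, 7, 5, 1, 2]


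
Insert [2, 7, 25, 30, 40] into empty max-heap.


Insert 2: [2]
Insert 7: [7, 2]
Insert 25: [25, 2, 7]
Insert 30: [30, 25, 7, 2]
Insert 40: [40, 30, 7, 2, 25]

Final heap: [40, 30, 7, 2, 25]


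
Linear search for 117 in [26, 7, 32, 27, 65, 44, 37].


i=0: 26!=117
i=1: 7!=117
i=2: 32!=117
i=3: 27!=117
i=4: 65!=117
i=5: 44!=117
i=6: 37!=117

Not found, 7 comps


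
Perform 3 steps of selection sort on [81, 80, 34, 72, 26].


Initial: [81, 80, 34, 72, 26]
Step 1: min=26 at 4
  Swap: [26, 80, 34, 72, 81]
Step 2: min=34 at 2
  Swap: [26, 34, 80, 72, 81]
Step 3: min=72 at 3
  Swap: [26, 34, 72, 80, 81]

After 3 steps: [26, 34, 72, 80, 81]


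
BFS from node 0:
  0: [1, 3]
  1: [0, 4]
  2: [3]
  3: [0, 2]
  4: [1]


Visit 0, enqueue [1, 3]
Visit 1, enqueue [4]
Visit 3, enqueue [2]
Visit 4, enqueue []
Visit 2, enqueue []

BFS order: [0, 1, 3, 4, 2]


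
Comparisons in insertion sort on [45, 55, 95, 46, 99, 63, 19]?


Algorithm: insertion sort
Input: [45, 55, 95, 46, 99, 63, 19]
Sorted: [19, 45, 46, 55, 63, 95, 99]

15


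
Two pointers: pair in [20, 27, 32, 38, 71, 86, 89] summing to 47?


lo=0(20)+hi=6(89)=109
lo=0(20)+hi=5(86)=106
lo=0(20)+hi=4(71)=91
lo=0(20)+hi=3(38)=58
lo=0(20)+hi=2(32)=52
lo=0(20)+hi=1(27)=47

Yes: 20+27=47


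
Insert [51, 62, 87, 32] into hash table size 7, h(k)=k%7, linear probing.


Insert 51: h=2 -> slot 2
Insert 62: h=6 -> slot 6
Insert 87: h=3 -> slot 3
Insert 32: h=4 -> slot 4

Table: [None, None, 51, 87, 32, None, 62]


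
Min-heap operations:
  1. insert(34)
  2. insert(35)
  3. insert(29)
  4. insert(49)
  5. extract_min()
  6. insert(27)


insert(34) -> [34]
insert(35) -> [34, 35]
insert(29) -> [29, 35, 34]
insert(49) -> [29, 35, 34, 49]
extract_min()->29, [34, 35, 49]
insert(27) -> [27, 34, 49, 35]

Final heap: [27, 34, 49, 35]


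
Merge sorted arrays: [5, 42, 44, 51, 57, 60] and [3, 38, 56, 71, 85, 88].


Take 3 from B
Take 5 from A
Take 38 from B
Take 42 from A
Take 44 from A
Take 51 from A
Take 56 from B
Take 57 from A
Take 60 from A

Merged: [3, 5, 38, 42, 44, 51, 56, 57, 60, 71, 85, 88]


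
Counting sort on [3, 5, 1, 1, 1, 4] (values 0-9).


Input: [3, 5, 1, 1, 1, 4]
Counts: [0, 3, 0, 1, 1, 1, 0, 0, 0, 0]

Sorted: [1, 1, 1, 3, 4, 5]


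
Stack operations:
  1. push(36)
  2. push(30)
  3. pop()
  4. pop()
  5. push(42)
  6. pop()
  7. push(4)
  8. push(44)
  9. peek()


push(36) -> [36]
push(30) -> [36, 30]
pop()->30, [36]
pop()->36, []
push(42) -> [42]
pop()->42, []
push(4) -> [4]
push(44) -> [4, 44]
peek()->44

Final stack: [4, 44]


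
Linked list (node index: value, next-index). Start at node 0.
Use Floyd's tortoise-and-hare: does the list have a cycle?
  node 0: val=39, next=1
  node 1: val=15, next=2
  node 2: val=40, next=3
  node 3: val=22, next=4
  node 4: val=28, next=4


Floyd's tortoise (slow, +1) and hare (fast, +2):
  init: slow=0, fast=0
  step 1: slow=1, fast=2
  step 2: slow=2, fast=4
  step 3: slow=3, fast=4
  step 4: slow=4, fast=4
  slow == fast at node 4: cycle detected

Cycle: yes


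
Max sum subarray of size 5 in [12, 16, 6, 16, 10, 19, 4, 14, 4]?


[0:5]: 60
[1:6]: 67
[2:7]: 55
[3:8]: 63
[4:9]: 51

Max: 67 at [1:6]


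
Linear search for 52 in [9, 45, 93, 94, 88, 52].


i=0: 9!=52
i=1: 45!=52
i=2: 93!=52
i=3: 94!=52
i=4: 88!=52
i=5: 52==52 found!

Found at 5, 6 comps


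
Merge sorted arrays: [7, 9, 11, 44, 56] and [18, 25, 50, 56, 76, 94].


Take 7 from A
Take 9 from A
Take 11 from A
Take 18 from B
Take 25 from B
Take 44 from A
Take 50 from B
Take 56 from A

Merged: [7, 9, 11, 18, 25, 44, 50, 56, 56, 76, 94]


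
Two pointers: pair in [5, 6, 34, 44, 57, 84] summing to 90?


lo=0(5)+hi=5(84)=89
lo=1(6)+hi=5(84)=90

Yes: 6+84=90


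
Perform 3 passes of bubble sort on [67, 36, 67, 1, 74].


Initial: [67, 36, 67, 1, 74]
Pass 1: [36, 67, 1, 67, 74] (2 swaps)
Pass 2: [36, 1, 67, 67, 74] (1 swaps)
Pass 3: [1, 36, 67, 67, 74] (1 swaps)

After 3 passes: [1, 36, 67, 67, 74]


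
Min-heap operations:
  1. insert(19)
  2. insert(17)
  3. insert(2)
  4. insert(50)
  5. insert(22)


insert(19) -> [19]
insert(17) -> [17, 19]
insert(2) -> [2, 19, 17]
insert(50) -> [2, 19, 17, 50]
insert(22) -> [2, 19, 17, 50, 22]

Final heap: [2, 19, 17, 50, 22]


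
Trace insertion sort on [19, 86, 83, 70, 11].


Initial: [19, 86, 83, 70, 11]
Insert 86: [19, 86, 83, 70, 11]
Insert 83: [19, 83, 86, 70, 11]
Insert 70: [19, 70, 83, 86, 11]
Insert 11: [11, 19, 70, 83, 86]

Sorted: [11, 19, 70, 83, 86]


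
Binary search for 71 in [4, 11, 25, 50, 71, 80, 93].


Step 1: lo=0, hi=6, mid=3, val=50
Step 2: lo=4, hi=6, mid=5, val=80
Step 3: lo=4, hi=4, mid=4, val=71

Found at index 4


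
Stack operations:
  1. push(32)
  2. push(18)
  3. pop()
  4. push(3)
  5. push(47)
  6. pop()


push(32) -> [32]
push(18) -> [32, 18]
pop()->18, [32]
push(3) -> [32, 3]
push(47) -> [32, 3, 47]
pop()->47, [32, 3]

Final stack: [32, 3]


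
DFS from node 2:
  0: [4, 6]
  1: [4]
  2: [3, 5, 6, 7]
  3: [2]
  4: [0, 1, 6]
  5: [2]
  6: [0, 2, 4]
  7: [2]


Visit 2, push [7, 6, 5, 3]
Visit 3, push []
Visit 5, push []
Visit 6, push [4, 0]
Visit 0, push [4]
Visit 4, push [1]
Visit 1, push []
Visit 7, push []

DFS order: [2, 3, 5, 6, 0, 4, 1, 7]


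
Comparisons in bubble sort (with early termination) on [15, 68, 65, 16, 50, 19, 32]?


Algorithm: bubble sort (with early termination)
Input: [15, 68, 65, 16, 50, 19, 32]
Sorted: [15, 16, 19, 32, 50, 65, 68]

18


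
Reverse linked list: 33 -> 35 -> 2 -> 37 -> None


Step 1: curr=33, set curr.next=prev(None) | reversed so far: 33
Step 2: curr=35, set curr.next=prev(33) | reversed so far: 35 -> 33
Step 3: curr=2, set curr.next=prev(35) | reversed so far: 2 -> 35 -> 33
Step 4: curr=37, set curr.next=prev(2) | reversed so far: 37 -> 2 -> 35 -> 33

37 -> 2 -> 35 -> 33 -> None


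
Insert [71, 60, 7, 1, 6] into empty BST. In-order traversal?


Insert 71: root
Insert 60: L from 71
Insert 7: L from 71 -> L from 60
Insert 1: L from 71 -> L from 60 -> L from 7
Insert 6: L from 71 -> L from 60 -> L from 7 -> R from 1

In-order: [1, 6, 7, 60, 71]


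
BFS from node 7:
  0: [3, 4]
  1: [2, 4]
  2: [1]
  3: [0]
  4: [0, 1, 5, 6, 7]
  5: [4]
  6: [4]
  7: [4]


Visit 7, enqueue [4]
Visit 4, enqueue [0, 1, 5, 6]
Visit 0, enqueue [3]
Visit 1, enqueue [2]
Visit 5, enqueue []
Visit 6, enqueue []
Visit 3, enqueue []
Visit 2, enqueue []

BFS order: [7, 4, 0, 1, 5, 6, 3, 2]


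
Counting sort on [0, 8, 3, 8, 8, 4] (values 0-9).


Input: [0, 8, 3, 8, 8, 4]
Counts: [1, 0, 0, 1, 1, 0, 0, 0, 3, 0]

Sorted: [0, 3, 4, 8, 8, 8]


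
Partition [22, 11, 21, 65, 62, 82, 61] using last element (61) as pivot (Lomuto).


Pivot: 61
  22 <= 61: advance i (no swap)
  11 <= 61: advance i (no swap)
  21 <= 61: advance i (no swap)
Place pivot at 3: [22, 11, 21, 61, 62, 82, 65]

Partitioned: [22, 11, 21, 61, 62, 82, 65]


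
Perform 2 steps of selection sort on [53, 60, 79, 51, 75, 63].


Initial: [53, 60, 79, 51, 75, 63]
Step 1: min=51 at 3
  Swap: [51, 60, 79, 53, 75, 63]
Step 2: min=53 at 3
  Swap: [51, 53, 79, 60, 75, 63]

After 2 steps: [51, 53, 79, 60, 75, 63]


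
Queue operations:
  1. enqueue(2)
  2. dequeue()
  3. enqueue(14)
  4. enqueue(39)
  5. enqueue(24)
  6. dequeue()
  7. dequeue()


enqueue(2) -> [2]
dequeue()->2, []
enqueue(14) -> [14]
enqueue(39) -> [14, 39]
enqueue(24) -> [14, 39, 24]
dequeue()->14, [39, 24]
dequeue()->39, [24]

Final queue: [24]


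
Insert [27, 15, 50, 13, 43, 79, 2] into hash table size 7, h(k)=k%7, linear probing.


Insert 27: h=6 -> slot 6
Insert 15: h=1 -> slot 1
Insert 50: h=1, 1 probes -> slot 2
Insert 13: h=6, 1 probes -> slot 0
Insert 43: h=1, 2 probes -> slot 3
Insert 79: h=2, 2 probes -> slot 4
Insert 2: h=2, 3 probes -> slot 5

Table: [13, 15, 50, 43, 79, 2, 27]


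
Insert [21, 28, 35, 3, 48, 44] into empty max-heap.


Insert 21: [21]
Insert 28: [28, 21]
Insert 35: [35, 21, 28]
Insert 3: [35, 21, 28, 3]
Insert 48: [48, 35, 28, 3, 21]
Insert 44: [48, 35, 44, 3, 21, 28]

Final heap: [48, 35, 44, 3, 21, 28]


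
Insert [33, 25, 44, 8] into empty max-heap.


Insert 33: [33]
Insert 25: [33, 25]
Insert 44: [44, 25, 33]
Insert 8: [44, 25, 33, 8]

Final heap: [44, 25, 33, 8]


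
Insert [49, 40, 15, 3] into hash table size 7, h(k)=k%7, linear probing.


Insert 49: h=0 -> slot 0
Insert 40: h=5 -> slot 5
Insert 15: h=1 -> slot 1
Insert 3: h=3 -> slot 3

Table: [49, 15, None, 3, None, 40, None]


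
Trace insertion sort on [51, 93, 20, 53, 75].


Initial: [51, 93, 20, 53, 75]
Insert 93: [51, 93, 20, 53, 75]
Insert 20: [20, 51, 93, 53, 75]
Insert 53: [20, 51, 53, 93, 75]
Insert 75: [20, 51, 53, 75, 93]

Sorted: [20, 51, 53, 75, 93]


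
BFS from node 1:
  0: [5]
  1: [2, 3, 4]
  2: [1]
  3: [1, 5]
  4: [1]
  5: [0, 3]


Visit 1, enqueue [2, 3, 4]
Visit 2, enqueue []
Visit 3, enqueue [5]
Visit 4, enqueue []
Visit 5, enqueue [0]
Visit 0, enqueue []

BFS order: [1, 2, 3, 4, 5, 0]


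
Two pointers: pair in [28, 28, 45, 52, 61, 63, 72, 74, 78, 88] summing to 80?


lo=0(28)+hi=9(88)=116
lo=0(28)+hi=8(78)=106
lo=0(28)+hi=7(74)=102
lo=0(28)+hi=6(72)=100
lo=0(28)+hi=5(63)=91
lo=0(28)+hi=4(61)=89
lo=0(28)+hi=3(52)=80

Yes: 28+52=80


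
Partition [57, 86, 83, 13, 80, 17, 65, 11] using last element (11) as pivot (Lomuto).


Pivot: 11
Place pivot at 0: [11, 86, 83, 13, 80, 17, 65, 57]

Partitioned: [11, 86, 83, 13, 80, 17, 65, 57]


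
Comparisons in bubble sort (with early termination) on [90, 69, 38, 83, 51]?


Algorithm: bubble sort (with early termination)
Input: [90, 69, 38, 83, 51]
Sorted: [38, 51, 69, 83, 90]

10


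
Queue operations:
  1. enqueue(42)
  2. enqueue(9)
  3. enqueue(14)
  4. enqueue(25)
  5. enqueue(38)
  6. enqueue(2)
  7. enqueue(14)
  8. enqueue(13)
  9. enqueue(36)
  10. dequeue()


enqueue(42) -> [42]
enqueue(9) -> [42, 9]
enqueue(14) -> [42, 9, 14]
enqueue(25) -> [42, 9, 14, 25]
enqueue(38) -> [42, 9, 14, 25, 38]
enqueue(2) -> [42, 9, 14, 25, 38, 2]
enqueue(14) -> [42, 9, 14, 25, 38, 2, 14]
enqueue(13) -> [42, 9, 14, 25, 38, 2, 14, 13]
enqueue(36) -> [42, 9, 14, 25, 38, 2, 14, 13, 36]
dequeue()->42, [9, 14, 25, 38, 2, 14, 13, 36]

Final queue: [9, 14, 25, 38, 2, 14, 13, 36]


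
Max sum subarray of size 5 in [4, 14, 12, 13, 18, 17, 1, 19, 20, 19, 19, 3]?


[0:5]: 61
[1:6]: 74
[2:7]: 61
[3:8]: 68
[4:9]: 75
[5:10]: 76
[6:11]: 78
[7:12]: 80

Max: 80 at [7:12]


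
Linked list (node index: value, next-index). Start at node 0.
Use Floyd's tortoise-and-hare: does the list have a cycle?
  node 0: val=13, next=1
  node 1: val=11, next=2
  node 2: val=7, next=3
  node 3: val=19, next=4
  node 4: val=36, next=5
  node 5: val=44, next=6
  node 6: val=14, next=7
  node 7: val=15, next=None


Floyd's tortoise (slow, +1) and hare (fast, +2):
  init: slow=0, fast=0
  step 1: slow=1, fast=2
  step 2: slow=2, fast=4
  step 3: slow=3, fast=6
  step 4: fast 6->7->None, no cycle

Cycle: no


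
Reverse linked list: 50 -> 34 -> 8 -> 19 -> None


Step 1: curr=50, set curr.next=prev(None) | reversed so far: 50
Step 2: curr=34, set curr.next=prev(50) | reversed so far: 34 -> 50
Step 3: curr=8, set curr.next=prev(34) | reversed so far: 8 -> 34 -> 50
Step 4: curr=19, set curr.next=prev(8) | reversed so far: 19 -> 8 -> 34 -> 50

19 -> 8 -> 34 -> 50 -> None


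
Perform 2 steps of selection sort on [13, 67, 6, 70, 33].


Initial: [13, 67, 6, 70, 33]
Step 1: min=6 at 2
  Swap: [6, 67, 13, 70, 33]
Step 2: min=13 at 2
  Swap: [6, 13, 67, 70, 33]

After 2 steps: [6, 13, 67, 70, 33]


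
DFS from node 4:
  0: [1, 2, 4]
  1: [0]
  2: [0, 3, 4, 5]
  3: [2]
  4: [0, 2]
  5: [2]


Visit 4, push [2, 0]
Visit 0, push [2, 1]
Visit 1, push []
Visit 2, push [5, 3]
Visit 3, push []
Visit 5, push []

DFS order: [4, 0, 1, 2, 3, 5]


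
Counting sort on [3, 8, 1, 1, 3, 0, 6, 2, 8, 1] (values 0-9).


Input: [3, 8, 1, 1, 3, 0, 6, 2, 8, 1]
Counts: [1, 3, 1, 2, 0, 0, 1, 0, 2, 0]

Sorted: [0, 1, 1, 1, 2, 3, 3, 6, 8, 8]


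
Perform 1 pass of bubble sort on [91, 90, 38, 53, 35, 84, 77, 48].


Initial: [91, 90, 38, 53, 35, 84, 77, 48]
Pass 1: [90, 38, 53, 35, 84, 77, 48, 91] (7 swaps)

After 1 pass: [90, 38, 53, 35, 84, 77, 48, 91]


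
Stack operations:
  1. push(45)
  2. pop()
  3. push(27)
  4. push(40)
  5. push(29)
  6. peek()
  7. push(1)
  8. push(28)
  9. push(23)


push(45) -> [45]
pop()->45, []
push(27) -> [27]
push(40) -> [27, 40]
push(29) -> [27, 40, 29]
peek()->29
push(1) -> [27, 40, 29, 1]
push(28) -> [27, 40, 29, 1, 28]
push(23) -> [27, 40, 29, 1, 28, 23]

Final stack: [27, 40, 29, 1, 28, 23]


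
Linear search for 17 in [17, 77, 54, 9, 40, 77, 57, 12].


i=0: 17==17 found!

Found at 0, 1 comps


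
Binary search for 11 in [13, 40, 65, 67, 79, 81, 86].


Step 1: lo=0, hi=6, mid=3, val=67
Step 2: lo=0, hi=2, mid=1, val=40
Step 3: lo=0, hi=0, mid=0, val=13

Not found


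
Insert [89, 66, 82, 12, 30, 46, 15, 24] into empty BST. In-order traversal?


Insert 89: root
Insert 66: L from 89
Insert 82: L from 89 -> R from 66
Insert 12: L from 89 -> L from 66
Insert 30: L from 89 -> L from 66 -> R from 12
Insert 46: L from 89 -> L from 66 -> R from 12 -> R from 30
Insert 15: L from 89 -> L from 66 -> R from 12 -> L from 30
Insert 24: L from 89 -> L from 66 -> R from 12 -> L from 30 -> R from 15

In-order: [12, 15, 24, 30, 46, 66, 82, 89]


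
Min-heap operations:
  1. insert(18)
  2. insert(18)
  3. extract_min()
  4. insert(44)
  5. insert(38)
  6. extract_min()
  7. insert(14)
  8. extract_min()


insert(18) -> [18]
insert(18) -> [18, 18]
extract_min()->18, [18]
insert(44) -> [18, 44]
insert(38) -> [18, 44, 38]
extract_min()->18, [38, 44]
insert(14) -> [14, 44, 38]
extract_min()->14, [38, 44]

Final heap: [38, 44]


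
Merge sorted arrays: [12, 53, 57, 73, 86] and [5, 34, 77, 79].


Take 5 from B
Take 12 from A
Take 34 from B
Take 53 from A
Take 57 from A
Take 73 from A
Take 77 from B
Take 79 from B

Merged: [5, 12, 34, 53, 57, 73, 77, 79, 86]


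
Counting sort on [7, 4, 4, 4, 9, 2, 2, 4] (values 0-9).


Input: [7, 4, 4, 4, 9, 2, 2, 4]
Counts: [0, 0, 2, 0, 4, 0, 0, 1, 0, 1]

Sorted: [2, 2, 4, 4, 4, 4, 7, 9]


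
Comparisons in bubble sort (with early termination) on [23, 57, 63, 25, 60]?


Algorithm: bubble sort (with early termination)
Input: [23, 57, 63, 25, 60]
Sorted: [23, 25, 57, 60, 63]

9


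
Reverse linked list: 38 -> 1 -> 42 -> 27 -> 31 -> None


Step 1: curr=38, set curr.next=prev(None) | reversed so far: 38
Step 2: curr=1, set curr.next=prev(38) | reversed so far: 1 -> 38
Step 3: curr=42, set curr.next=prev(1) | reversed so far: 42 -> 1 -> 38
Step 4: curr=27, set curr.next=prev(42) | reversed so far: 27 -> 42 -> 1 -> 38
Step 5: curr=31, set curr.next=prev(27) | reversed so far: 31 -> 27 -> 42 -> 1 -> 38

31 -> 27 -> 42 -> 1 -> 38 -> None


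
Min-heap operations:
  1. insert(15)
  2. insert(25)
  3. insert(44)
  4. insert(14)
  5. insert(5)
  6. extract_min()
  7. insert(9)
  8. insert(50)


insert(15) -> [15]
insert(25) -> [15, 25]
insert(44) -> [15, 25, 44]
insert(14) -> [14, 15, 44, 25]
insert(5) -> [5, 14, 44, 25, 15]
extract_min()->5, [14, 15, 44, 25]
insert(9) -> [9, 14, 44, 25, 15]
insert(50) -> [9, 14, 44, 25, 15, 50]

Final heap: [9, 14, 44, 25, 15, 50]


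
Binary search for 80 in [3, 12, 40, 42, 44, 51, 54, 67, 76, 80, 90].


Step 1: lo=0, hi=10, mid=5, val=51
Step 2: lo=6, hi=10, mid=8, val=76
Step 3: lo=9, hi=10, mid=9, val=80

Found at index 9


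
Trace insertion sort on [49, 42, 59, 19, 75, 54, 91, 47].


Initial: [49, 42, 59, 19, 75, 54, 91, 47]
Insert 42: [42, 49, 59, 19, 75, 54, 91, 47]
Insert 59: [42, 49, 59, 19, 75, 54, 91, 47]
Insert 19: [19, 42, 49, 59, 75, 54, 91, 47]
Insert 75: [19, 42, 49, 59, 75, 54, 91, 47]
Insert 54: [19, 42, 49, 54, 59, 75, 91, 47]
Insert 91: [19, 42, 49, 54, 59, 75, 91, 47]
Insert 47: [19, 42, 47, 49, 54, 59, 75, 91]

Sorted: [19, 42, 47, 49, 54, 59, 75, 91]


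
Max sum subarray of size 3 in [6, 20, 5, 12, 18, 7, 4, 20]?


[0:3]: 31
[1:4]: 37
[2:5]: 35
[3:6]: 37
[4:7]: 29
[5:8]: 31

Max: 37 at [1:4]


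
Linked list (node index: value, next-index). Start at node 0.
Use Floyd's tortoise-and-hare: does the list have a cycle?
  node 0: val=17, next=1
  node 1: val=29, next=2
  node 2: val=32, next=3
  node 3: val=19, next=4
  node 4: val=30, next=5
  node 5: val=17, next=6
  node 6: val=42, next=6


Floyd's tortoise (slow, +1) and hare (fast, +2):
  init: slow=0, fast=0
  step 1: slow=1, fast=2
  step 2: slow=2, fast=4
  step 3: slow=3, fast=6
  step 4: slow=4, fast=6
  step 5: slow=5, fast=6
  step 6: slow=6, fast=6
  slow == fast at node 6: cycle detected

Cycle: yes


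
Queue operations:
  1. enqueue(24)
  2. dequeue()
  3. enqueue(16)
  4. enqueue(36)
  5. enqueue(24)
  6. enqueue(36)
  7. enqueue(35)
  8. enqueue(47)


enqueue(24) -> [24]
dequeue()->24, []
enqueue(16) -> [16]
enqueue(36) -> [16, 36]
enqueue(24) -> [16, 36, 24]
enqueue(36) -> [16, 36, 24, 36]
enqueue(35) -> [16, 36, 24, 36, 35]
enqueue(47) -> [16, 36, 24, 36, 35, 47]

Final queue: [16, 36, 24, 36, 35, 47]


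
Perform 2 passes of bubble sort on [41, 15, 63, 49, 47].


Initial: [41, 15, 63, 49, 47]
Pass 1: [15, 41, 49, 47, 63] (3 swaps)
Pass 2: [15, 41, 47, 49, 63] (1 swaps)

After 2 passes: [15, 41, 47, 49, 63]


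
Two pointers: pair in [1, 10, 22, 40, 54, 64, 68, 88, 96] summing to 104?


lo=0(1)+hi=8(96)=97
lo=1(10)+hi=8(96)=106
lo=1(10)+hi=7(88)=98
lo=2(22)+hi=7(88)=110
lo=2(22)+hi=6(68)=90
lo=3(40)+hi=6(68)=108
lo=3(40)+hi=5(64)=104

Yes: 40+64=104


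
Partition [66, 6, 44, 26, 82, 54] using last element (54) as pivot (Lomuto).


Pivot: 54
  6 <= 54: swap -> [6, 66, 44, 26, 82, 54]
  44 <= 54: swap -> [6, 44, 66, 26, 82, 54]
  26 <= 54: swap -> [6, 44, 26, 66, 82, 54]
Place pivot at 3: [6, 44, 26, 54, 82, 66]

Partitioned: [6, 44, 26, 54, 82, 66]


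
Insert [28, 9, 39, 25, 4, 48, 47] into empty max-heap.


Insert 28: [28]
Insert 9: [28, 9]
Insert 39: [39, 9, 28]
Insert 25: [39, 25, 28, 9]
Insert 4: [39, 25, 28, 9, 4]
Insert 48: [48, 25, 39, 9, 4, 28]
Insert 47: [48, 25, 47, 9, 4, 28, 39]

Final heap: [48, 25, 47, 9, 4, 28, 39]


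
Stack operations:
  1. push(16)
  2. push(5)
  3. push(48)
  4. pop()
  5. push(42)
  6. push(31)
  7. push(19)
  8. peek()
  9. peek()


push(16) -> [16]
push(5) -> [16, 5]
push(48) -> [16, 5, 48]
pop()->48, [16, 5]
push(42) -> [16, 5, 42]
push(31) -> [16, 5, 42, 31]
push(19) -> [16, 5, 42, 31, 19]
peek()->19
peek()->19

Final stack: [16, 5, 42, 31, 19]


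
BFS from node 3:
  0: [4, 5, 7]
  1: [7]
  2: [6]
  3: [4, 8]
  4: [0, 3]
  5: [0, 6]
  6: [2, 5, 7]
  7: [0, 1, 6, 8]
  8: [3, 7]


Visit 3, enqueue [4, 8]
Visit 4, enqueue [0]
Visit 8, enqueue [7]
Visit 0, enqueue [5]
Visit 7, enqueue [1, 6]
Visit 5, enqueue []
Visit 1, enqueue []
Visit 6, enqueue [2]
Visit 2, enqueue []

BFS order: [3, 4, 8, 0, 7, 5, 1, 6, 2]


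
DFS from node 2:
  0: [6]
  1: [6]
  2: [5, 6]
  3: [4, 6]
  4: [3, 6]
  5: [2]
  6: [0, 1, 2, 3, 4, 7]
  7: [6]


Visit 2, push [6, 5]
Visit 5, push []
Visit 6, push [7, 4, 3, 1, 0]
Visit 0, push []
Visit 1, push []
Visit 3, push [4]
Visit 4, push []
Visit 7, push []

DFS order: [2, 5, 6, 0, 1, 3, 4, 7]


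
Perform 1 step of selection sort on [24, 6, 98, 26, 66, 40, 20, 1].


Initial: [24, 6, 98, 26, 66, 40, 20, 1]
Step 1: min=1 at 7
  Swap: [1, 6, 98, 26, 66, 40, 20, 24]

After 1 step: [1, 6, 98, 26, 66, 40, 20, 24]


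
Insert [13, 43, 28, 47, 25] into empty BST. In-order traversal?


Insert 13: root
Insert 43: R from 13
Insert 28: R from 13 -> L from 43
Insert 47: R from 13 -> R from 43
Insert 25: R from 13 -> L from 43 -> L from 28

In-order: [13, 25, 28, 43, 47]


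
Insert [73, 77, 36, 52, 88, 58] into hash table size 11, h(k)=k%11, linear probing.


Insert 73: h=7 -> slot 7
Insert 77: h=0 -> slot 0
Insert 36: h=3 -> slot 3
Insert 52: h=8 -> slot 8
Insert 88: h=0, 1 probes -> slot 1
Insert 58: h=3, 1 probes -> slot 4

Table: [77, 88, None, 36, 58, None, None, 73, 52, None, None]


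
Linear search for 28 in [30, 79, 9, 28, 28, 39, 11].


i=0: 30!=28
i=1: 79!=28
i=2: 9!=28
i=3: 28==28 found!

Found at 3, 4 comps


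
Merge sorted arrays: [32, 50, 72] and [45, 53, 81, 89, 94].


Take 32 from A
Take 45 from B
Take 50 from A
Take 53 from B
Take 72 from A

Merged: [32, 45, 50, 53, 72, 81, 89, 94]


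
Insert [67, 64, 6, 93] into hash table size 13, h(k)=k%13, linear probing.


Insert 67: h=2 -> slot 2
Insert 64: h=12 -> slot 12
Insert 6: h=6 -> slot 6
Insert 93: h=2, 1 probes -> slot 3

Table: [None, None, 67, 93, None, None, 6, None, None, None, None, None, 64]


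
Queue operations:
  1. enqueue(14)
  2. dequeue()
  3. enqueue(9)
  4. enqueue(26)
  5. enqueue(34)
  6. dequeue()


enqueue(14) -> [14]
dequeue()->14, []
enqueue(9) -> [9]
enqueue(26) -> [9, 26]
enqueue(34) -> [9, 26, 34]
dequeue()->9, [26, 34]

Final queue: [26, 34]


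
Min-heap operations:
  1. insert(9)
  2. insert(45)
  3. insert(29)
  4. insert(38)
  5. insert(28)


insert(9) -> [9]
insert(45) -> [9, 45]
insert(29) -> [9, 45, 29]
insert(38) -> [9, 38, 29, 45]
insert(28) -> [9, 28, 29, 45, 38]

Final heap: [9, 28, 29, 45, 38]


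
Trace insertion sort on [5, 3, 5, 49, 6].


Initial: [5, 3, 5, 49, 6]
Insert 3: [3, 5, 5, 49, 6]
Insert 5: [3, 5, 5, 49, 6]
Insert 49: [3, 5, 5, 49, 6]
Insert 6: [3, 5, 5, 6, 49]

Sorted: [3, 5, 5, 6, 49]


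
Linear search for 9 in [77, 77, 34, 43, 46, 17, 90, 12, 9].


i=0: 77!=9
i=1: 77!=9
i=2: 34!=9
i=3: 43!=9
i=4: 46!=9
i=5: 17!=9
i=6: 90!=9
i=7: 12!=9
i=8: 9==9 found!

Found at 8, 9 comps


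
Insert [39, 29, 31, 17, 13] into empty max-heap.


Insert 39: [39]
Insert 29: [39, 29]
Insert 31: [39, 29, 31]
Insert 17: [39, 29, 31, 17]
Insert 13: [39, 29, 31, 17, 13]

Final heap: [39, 29, 31, 17, 13]


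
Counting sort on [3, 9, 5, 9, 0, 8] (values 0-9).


Input: [3, 9, 5, 9, 0, 8]
Counts: [1, 0, 0, 1, 0, 1, 0, 0, 1, 2]

Sorted: [0, 3, 5, 8, 9, 9]


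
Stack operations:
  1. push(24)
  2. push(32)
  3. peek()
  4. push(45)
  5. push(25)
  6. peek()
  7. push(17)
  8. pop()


push(24) -> [24]
push(32) -> [24, 32]
peek()->32
push(45) -> [24, 32, 45]
push(25) -> [24, 32, 45, 25]
peek()->25
push(17) -> [24, 32, 45, 25, 17]
pop()->17, [24, 32, 45, 25]

Final stack: [24, 32, 45, 25]


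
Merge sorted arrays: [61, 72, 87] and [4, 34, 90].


Take 4 from B
Take 34 from B
Take 61 from A
Take 72 from A
Take 87 from A

Merged: [4, 34, 61, 72, 87, 90]


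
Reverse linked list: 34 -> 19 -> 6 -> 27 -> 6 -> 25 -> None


Step 1: curr=34, set curr.next=prev(None) | reversed so far: 34
Step 2: curr=19, set curr.next=prev(34) | reversed so far: 19 -> 34
Step 3: curr=6, set curr.next=prev(19) | reversed so far: 6 -> 19 -> 34
Step 4: curr=27, set curr.next=prev(6) | reversed so far: 27 -> 6 -> 19 -> 34
Step 5: curr=6, set curr.next=prev(27) | reversed so far: 6 -> 27 -> 6 -> 19 -> 34
Step 6: curr=25, set curr.next=prev(6) | reversed so far: 25 -> 6 -> 27 -> 6 -> 19 -> 34

25 -> 6 -> 27 -> 6 -> 19 -> 34 -> None


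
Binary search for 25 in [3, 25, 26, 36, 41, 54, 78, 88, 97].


Step 1: lo=0, hi=8, mid=4, val=41
Step 2: lo=0, hi=3, mid=1, val=25

Found at index 1


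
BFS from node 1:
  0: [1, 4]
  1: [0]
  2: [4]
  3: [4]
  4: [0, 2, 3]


Visit 1, enqueue [0]
Visit 0, enqueue [4]
Visit 4, enqueue [2, 3]
Visit 2, enqueue []
Visit 3, enqueue []

BFS order: [1, 0, 4, 2, 3]


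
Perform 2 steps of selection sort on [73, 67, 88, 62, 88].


Initial: [73, 67, 88, 62, 88]
Step 1: min=62 at 3
  Swap: [62, 67, 88, 73, 88]
Step 2: min=67 at 1
  Swap: [62, 67, 88, 73, 88]

After 2 steps: [62, 67, 88, 73, 88]


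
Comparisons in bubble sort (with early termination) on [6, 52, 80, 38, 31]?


Algorithm: bubble sort (with early termination)
Input: [6, 52, 80, 38, 31]
Sorted: [6, 31, 38, 52, 80]

10


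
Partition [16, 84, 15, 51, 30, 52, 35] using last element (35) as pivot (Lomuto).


Pivot: 35
  16 <= 35: advance i (no swap)
  15 <= 35: swap -> [16, 15, 84, 51, 30, 52, 35]
  30 <= 35: swap -> [16, 15, 30, 51, 84, 52, 35]
Place pivot at 3: [16, 15, 30, 35, 84, 52, 51]

Partitioned: [16, 15, 30, 35, 84, 52, 51]


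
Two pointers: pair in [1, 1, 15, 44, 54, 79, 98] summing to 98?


lo=0(1)+hi=6(98)=99
lo=0(1)+hi=5(79)=80
lo=1(1)+hi=5(79)=80
lo=2(15)+hi=5(79)=94
lo=3(44)+hi=5(79)=123
lo=3(44)+hi=4(54)=98

Yes: 44+54=98


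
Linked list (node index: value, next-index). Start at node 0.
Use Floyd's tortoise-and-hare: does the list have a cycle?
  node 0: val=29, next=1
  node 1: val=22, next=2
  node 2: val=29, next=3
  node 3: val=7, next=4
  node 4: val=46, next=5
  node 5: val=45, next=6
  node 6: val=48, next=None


Floyd's tortoise (slow, +1) and hare (fast, +2):
  init: slow=0, fast=0
  step 1: slow=1, fast=2
  step 2: slow=2, fast=4
  step 3: slow=3, fast=6
  step 4: fast -> None, no cycle

Cycle: no


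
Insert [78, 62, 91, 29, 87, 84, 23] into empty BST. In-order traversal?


Insert 78: root
Insert 62: L from 78
Insert 91: R from 78
Insert 29: L from 78 -> L from 62
Insert 87: R from 78 -> L from 91
Insert 84: R from 78 -> L from 91 -> L from 87
Insert 23: L from 78 -> L from 62 -> L from 29

In-order: [23, 29, 62, 78, 84, 87, 91]


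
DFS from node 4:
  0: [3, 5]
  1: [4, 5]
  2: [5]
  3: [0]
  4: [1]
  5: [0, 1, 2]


Visit 4, push [1]
Visit 1, push [5]
Visit 5, push [2, 0]
Visit 0, push [3]
Visit 3, push []
Visit 2, push []

DFS order: [4, 1, 5, 0, 3, 2]


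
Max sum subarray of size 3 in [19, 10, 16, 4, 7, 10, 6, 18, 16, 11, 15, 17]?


[0:3]: 45
[1:4]: 30
[2:5]: 27
[3:6]: 21
[4:7]: 23
[5:8]: 34
[6:9]: 40
[7:10]: 45
[8:11]: 42
[9:12]: 43

Max: 45 at [0:3]


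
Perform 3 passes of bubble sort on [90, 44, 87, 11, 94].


Initial: [90, 44, 87, 11, 94]
Pass 1: [44, 87, 11, 90, 94] (3 swaps)
Pass 2: [44, 11, 87, 90, 94] (1 swaps)
Pass 3: [11, 44, 87, 90, 94] (1 swaps)

After 3 passes: [11, 44, 87, 90, 94]


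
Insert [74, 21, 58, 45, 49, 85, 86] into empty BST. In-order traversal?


Insert 74: root
Insert 21: L from 74
Insert 58: L from 74 -> R from 21
Insert 45: L from 74 -> R from 21 -> L from 58
Insert 49: L from 74 -> R from 21 -> L from 58 -> R from 45
Insert 85: R from 74
Insert 86: R from 74 -> R from 85

In-order: [21, 45, 49, 58, 74, 85, 86]


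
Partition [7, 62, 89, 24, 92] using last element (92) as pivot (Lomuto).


Pivot: 92
  7 <= 92: advance i (no swap)
  62 <= 92: advance i (no swap)
  89 <= 92: advance i (no swap)
  24 <= 92: advance i (no swap)
Place pivot at 4: [7, 62, 89, 24, 92]

Partitioned: [7, 62, 89, 24, 92]


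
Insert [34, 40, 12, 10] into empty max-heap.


Insert 34: [34]
Insert 40: [40, 34]
Insert 12: [40, 34, 12]
Insert 10: [40, 34, 12, 10]

Final heap: [40, 34, 12, 10]


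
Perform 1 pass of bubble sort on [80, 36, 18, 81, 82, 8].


Initial: [80, 36, 18, 81, 82, 8]
Pass 1: [36, 18, 80, 81, 8, 82] (3 swaps)

After 1 pass: [36, 18, 80, 81, 8, 82]


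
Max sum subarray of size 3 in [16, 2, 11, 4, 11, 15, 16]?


[0:3]: 29
[1:4]: 17
[2:5]: 26
[3:6]: 30
[4:7]: 42

Max: 42 at [4:7]


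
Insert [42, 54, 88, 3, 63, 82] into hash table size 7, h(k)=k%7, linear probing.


Insert 42: h=0 -> slot 0
Insert 54: h=5 -> slot 5
Insert 88: h=4 -> slot 4
Insert 3: h=3 -> slot 3
Insert 63: h=0, 1 probes -> slot 1
Insert 82: h=5, 1 probes -> slot 6

Table: [42, 63, None, 3, 88, 54, 82]


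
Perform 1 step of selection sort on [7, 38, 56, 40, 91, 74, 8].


Initial: [7, 38, 56, 40, 91, 74, 8]
Step 1: min=7 at 0
  Swap: [7, 38, 56, 40, 91, 74, 8]

After 1 step: [7, 38, 56, 40, 91, 74, 8]


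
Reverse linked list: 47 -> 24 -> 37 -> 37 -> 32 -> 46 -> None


Step 1: curr=47, set curr.next=prev(None) | reversed so far: 47
Step 2: curr=24, set curr.next=prev(47) | reversed so far: 24 -> 47
Step 3: curr=37, set curr.next=prev(24) | reversed so far: 37 -> 24 -> 47
Step 4: curr=37, set curr.next=prev(37) | reversed so far: 37 -> 37 -> 24 -> 47
Step 5: curr=32, set curr.next=prev(37) | reversed so far: 32 -> 37 -> 37 -> 24 -> 47
Step 6: curr=46, set curr.next=prev(32) | reversed so far: 46 -> 32 -> 37 -> 37 -> 24 -> 47

46 -> 32 -> 37 -> 37 -> 24 -> 47 -> None


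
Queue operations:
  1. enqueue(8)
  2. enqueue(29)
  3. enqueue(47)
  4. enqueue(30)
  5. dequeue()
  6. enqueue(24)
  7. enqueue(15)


enqueue(8) -> [8]
enqueue(29) -> [8, 29]
enqueue(47) -> [8, 29, 47]
enqueue(30) -> [8, 29, 47, 30]
dequeue()->8, [29, 47, 30]
enqueue(24) -> [29, 47, 30, 24]
enqueue(15) -> [29, 47, 30, 24, 15]

Final queue: [29, 47, 30, 24, 15]


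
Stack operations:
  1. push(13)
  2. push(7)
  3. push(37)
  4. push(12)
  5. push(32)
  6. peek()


push(13) -> [13]
push(7) -> [13, 7]
push(37) -> [13, 7, 37]
push(12) -> [13, 7, 37, 12]
push(32) -> [13, 7, 37, 12, 32]
peek()->32

Final stack: [13, 7, 37, 12, 32]


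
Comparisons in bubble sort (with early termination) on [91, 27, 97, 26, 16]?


Algorithm: bubble sort (with early termination)
Input: [91, 27, 97, 26, 16]
Sorted: [16, 26, 27, 91, 97]

10


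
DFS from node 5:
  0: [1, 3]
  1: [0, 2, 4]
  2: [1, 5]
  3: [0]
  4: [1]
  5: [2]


Visit 5, push [2]
Visit 2, push [1]
Visit 1, push [4, 0]
Visit 0, push [3]
Visit 3, push []
Visit 4, push []

DFS order: [5, 2, 1, 0, 3, 4]


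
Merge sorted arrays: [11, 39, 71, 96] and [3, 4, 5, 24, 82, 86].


Take 3 from B
Take 4 from B
Take 5 from B
Take 11 from A
Take 24 from B
Take 39 from A
Take 71 from A
Take 82 from B
Take 86 from B

Merged: [3, 4, 5, 11, 24, 39, 71, 82, 86, 96]


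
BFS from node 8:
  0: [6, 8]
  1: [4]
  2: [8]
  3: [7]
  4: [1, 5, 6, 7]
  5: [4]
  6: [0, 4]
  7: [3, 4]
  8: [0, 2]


Visit 8, enqueue [0, 2]
Visit 0, enqueue [6]
Visit 2, enqueue []
Visit 6, enqueue [4]
Visit 4, enqueue [1, 5, 7]
Visit 1, enqueue []
Visit 5, enqueue []
Visit 7, enqueue [3]
Visit 3, enqueue []

BFS order: [8, 0, 2, 6, 4, 1, 5, 7, 3]


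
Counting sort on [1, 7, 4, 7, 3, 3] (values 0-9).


Input: [1, 7, 4, 7, 3, 3]
Counts: [0, 1, 0, 2, 1, 0, 0, 2, 0, 0]

Sorted: [1, 3, 3, 4, 7, 7]


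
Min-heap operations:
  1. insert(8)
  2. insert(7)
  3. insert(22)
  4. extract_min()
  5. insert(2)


insert(8) -> [8]
insert(7) -> [7, 8]
insert(22) -> [7, 8, 22]
extract_min()->7, [8, 22]
insert(2) -> [2, 22, 8]

Final heap: [2, 22, 8]
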